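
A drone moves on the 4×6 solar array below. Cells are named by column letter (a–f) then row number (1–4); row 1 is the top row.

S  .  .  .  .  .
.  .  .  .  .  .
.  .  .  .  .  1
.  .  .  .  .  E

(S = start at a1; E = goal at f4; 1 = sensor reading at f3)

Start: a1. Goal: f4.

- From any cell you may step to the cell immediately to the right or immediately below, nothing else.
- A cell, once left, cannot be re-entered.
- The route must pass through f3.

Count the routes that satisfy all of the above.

21

A right/down-only route from a1 to f4 makes exactly 3 down-moves and 5 right-moves in some order.
With no other constraints that would be C(8,3) = 56 routes.
Split at f3 and multiply the segment counts: a1→f3: 21; f3→f4: 1; product = 21.
That gives 21 routes.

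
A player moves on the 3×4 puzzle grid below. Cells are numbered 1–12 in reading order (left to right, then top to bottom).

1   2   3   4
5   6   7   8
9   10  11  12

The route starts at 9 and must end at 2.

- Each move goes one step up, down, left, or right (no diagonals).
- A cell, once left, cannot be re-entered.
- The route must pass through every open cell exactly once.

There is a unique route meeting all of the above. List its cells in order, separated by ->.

9 -> 10 -> 11 -> 12 -> 8 -> 4 -> 3 -> 7 -> 6 -> 5 -> 1 -> 2

Need to visit all 12 open cells exactly once, starting at 9 and ending at 2.
Route from 9: right 3 to 12, up 2 to 4, left 1 to 3, down 1 to 7, left 2 to 5, up 1 to 1, right 1 to 2 — 11 moves in all.
Check: all 12 open cells covered.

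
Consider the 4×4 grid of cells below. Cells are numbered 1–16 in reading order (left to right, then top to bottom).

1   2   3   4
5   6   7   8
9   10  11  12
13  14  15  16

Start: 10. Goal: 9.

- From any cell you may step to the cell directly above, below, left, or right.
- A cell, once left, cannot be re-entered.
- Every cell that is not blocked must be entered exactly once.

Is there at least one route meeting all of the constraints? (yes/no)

One route that works: 10 → 6 → 5 → 1 → 2 → 3 → 4 → 8 → 7 → 11 → 12 → 16 → 15 → 14 → 13 → 9.

yes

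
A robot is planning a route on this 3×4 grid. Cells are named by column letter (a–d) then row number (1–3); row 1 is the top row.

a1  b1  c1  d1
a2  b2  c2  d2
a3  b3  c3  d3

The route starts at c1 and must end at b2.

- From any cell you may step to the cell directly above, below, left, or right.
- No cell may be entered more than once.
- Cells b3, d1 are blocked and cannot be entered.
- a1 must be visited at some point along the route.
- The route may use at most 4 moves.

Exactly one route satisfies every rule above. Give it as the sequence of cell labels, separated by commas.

c1, b1, a1, a2, b2

Any route must reach a1 and still end at b2 within 4 moves, so the order of the required stops is forced.
Route from c1: 2× left (reaching a1), down to a2, right to b2 — 4 moves in all.
Check: all required cells visited; 4 ≤ 4 moves.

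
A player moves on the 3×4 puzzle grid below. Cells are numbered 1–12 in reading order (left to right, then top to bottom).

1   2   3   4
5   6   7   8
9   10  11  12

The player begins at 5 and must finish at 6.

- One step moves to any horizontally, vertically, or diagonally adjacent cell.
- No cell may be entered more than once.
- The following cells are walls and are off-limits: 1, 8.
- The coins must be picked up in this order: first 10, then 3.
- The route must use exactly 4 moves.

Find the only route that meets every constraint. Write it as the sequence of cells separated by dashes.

5 - 10 - 7 - 3 - 6

The waypoints must appear in the order 10, 3, with no cell reused.
Route from 5: down-right to 10, up-right to 7, up to 3, down-left to 6 — 4 moves in all.
Check: order respected (10 at step 1, 3 at step 3); 4 moves as required.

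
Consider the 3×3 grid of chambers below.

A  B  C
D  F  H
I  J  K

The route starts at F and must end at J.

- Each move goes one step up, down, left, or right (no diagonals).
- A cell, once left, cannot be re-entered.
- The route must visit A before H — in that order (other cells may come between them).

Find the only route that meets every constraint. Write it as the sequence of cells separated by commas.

F, D, A, B, C, H, K, J

The waypoints must appear in the order A, H, with no cell reused.
Route from F: left 1 to D, up 1 to A, right 2 to C, down 2 to K, left 1 to J — 7 moves in all.
Check: order respected (A at step 2, H at step 5).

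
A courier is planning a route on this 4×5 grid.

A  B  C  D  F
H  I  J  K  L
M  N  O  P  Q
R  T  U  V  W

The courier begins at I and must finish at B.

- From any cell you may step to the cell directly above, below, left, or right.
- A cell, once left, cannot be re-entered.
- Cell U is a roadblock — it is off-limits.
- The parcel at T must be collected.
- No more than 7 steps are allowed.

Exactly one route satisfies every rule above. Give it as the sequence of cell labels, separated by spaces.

The budget equals the shortest possible length, so every move has to be on a shortest route through the required cells.
Route from I: 2× down (reaching T), left to R, 3× up (reaching A), right to B — 7 moves in all.
Check: all required cells visited; 7 ≤ 7 moves.

I N T R M H A B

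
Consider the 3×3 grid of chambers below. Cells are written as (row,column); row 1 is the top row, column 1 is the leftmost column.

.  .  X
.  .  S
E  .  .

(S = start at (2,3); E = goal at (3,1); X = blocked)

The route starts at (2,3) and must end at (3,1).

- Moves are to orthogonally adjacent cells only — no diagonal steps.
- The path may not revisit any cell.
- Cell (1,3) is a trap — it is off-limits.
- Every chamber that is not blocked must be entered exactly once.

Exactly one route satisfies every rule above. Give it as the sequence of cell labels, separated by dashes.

Need to visit all 8 open cells exactly once, starting at (2,3) and ending at (3,1).
Cell (1,1) has only two open neighbours ((2,1) and (1,2)), so the path must pass straight through it: one of those is the cell it's entered from and the other is where it exits.
Route from (2,3): down to (3,3), left to (3,2), 2× up (reaching (1,2)), left to (1,1), 2× down (reaching (3,1)) — 7 moves in all.
Check: all 8 open cells covered.

(2,3) - (3,3) - (3,2) - (2,2) - (1,2) - (1,1) - (2,1) - (3,1)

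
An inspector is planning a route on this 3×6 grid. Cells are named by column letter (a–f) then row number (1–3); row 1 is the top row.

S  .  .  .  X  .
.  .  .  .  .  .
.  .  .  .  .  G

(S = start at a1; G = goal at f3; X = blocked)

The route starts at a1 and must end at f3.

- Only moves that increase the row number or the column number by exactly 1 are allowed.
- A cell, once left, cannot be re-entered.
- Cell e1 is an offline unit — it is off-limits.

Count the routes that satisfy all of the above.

18

A right/down-only route from a1 to f3 makes exactly 2 down-moves and 5 right-moves in some order.
With no other constraints that would be C(7,2) = 21 routes.
Subtract routes through each blocked cell (inclusion–exclusion for overlaps): − through e1: 3 → 18.
That gives 18 routes.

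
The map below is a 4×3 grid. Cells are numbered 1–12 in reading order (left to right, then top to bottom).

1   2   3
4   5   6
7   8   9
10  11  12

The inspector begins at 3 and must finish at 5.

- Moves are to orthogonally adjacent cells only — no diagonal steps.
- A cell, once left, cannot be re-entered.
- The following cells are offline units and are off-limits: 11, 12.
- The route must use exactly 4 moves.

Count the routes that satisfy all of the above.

2

Need simple routes of exactly 4 moves from 3 to 5 (Manhattan distance 2, so 1 moves are spent on a detour and 1 undoing it).
Enumerating: 3 6 9 8 5 | 3 2 1 4 5.
That gives 2 routes.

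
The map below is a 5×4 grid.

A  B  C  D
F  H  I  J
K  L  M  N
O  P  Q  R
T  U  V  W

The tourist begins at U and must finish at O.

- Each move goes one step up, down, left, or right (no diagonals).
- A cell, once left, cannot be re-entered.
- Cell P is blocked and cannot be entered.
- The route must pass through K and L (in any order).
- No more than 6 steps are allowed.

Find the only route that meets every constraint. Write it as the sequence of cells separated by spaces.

Any route must reach K and L and still end at O within 6 moves, so the order of the required stops is forced.
Route from U: right to V, 2× up (reaching M), 2× left (reaching K), down to O — 6 moves in all.
Check: all required cells visited; 6 ≤ 6 moves.

U V Q M L K O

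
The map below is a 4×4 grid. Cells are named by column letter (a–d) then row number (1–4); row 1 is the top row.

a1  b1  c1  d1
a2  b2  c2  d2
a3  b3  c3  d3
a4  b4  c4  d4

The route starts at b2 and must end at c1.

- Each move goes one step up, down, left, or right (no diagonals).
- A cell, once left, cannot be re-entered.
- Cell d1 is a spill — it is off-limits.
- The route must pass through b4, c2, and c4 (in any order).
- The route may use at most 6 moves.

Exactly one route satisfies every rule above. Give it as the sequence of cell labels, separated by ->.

The 6-move cap with required stops at b4, c2, c4 leaves no slack for detours.
Route from b2: 2× down (reaching b4), right to c4, 3× up (reaching c1) — 6 moves in all.
Check: all required cells visited; 6 ≤ 6 moves.

b2 -> b3 -> b4 -> c4 -> c3 -> c2 -> c1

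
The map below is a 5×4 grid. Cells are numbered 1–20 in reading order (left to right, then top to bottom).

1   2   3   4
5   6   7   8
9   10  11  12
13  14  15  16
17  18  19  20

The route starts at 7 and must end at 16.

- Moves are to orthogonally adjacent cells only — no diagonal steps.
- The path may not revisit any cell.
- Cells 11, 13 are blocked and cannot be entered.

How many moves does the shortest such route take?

3

The Manhattan distance from 7 to 16 is |2−4| + |3−4| = 3, so at least 3 moves are needed.
A route of 3 moves achieves this: 7 → 8 → 12 → 16.
Since 3 matches the lower bound, it is optimal.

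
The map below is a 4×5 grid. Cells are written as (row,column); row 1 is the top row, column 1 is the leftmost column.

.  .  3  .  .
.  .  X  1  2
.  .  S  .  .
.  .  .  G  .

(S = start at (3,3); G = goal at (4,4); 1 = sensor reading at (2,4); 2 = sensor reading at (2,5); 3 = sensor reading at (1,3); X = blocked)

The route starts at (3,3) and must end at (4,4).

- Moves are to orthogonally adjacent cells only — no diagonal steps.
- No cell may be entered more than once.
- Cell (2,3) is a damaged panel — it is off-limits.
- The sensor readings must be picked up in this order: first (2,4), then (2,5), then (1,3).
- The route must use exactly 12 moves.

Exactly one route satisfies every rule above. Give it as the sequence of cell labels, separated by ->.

The waypoints must appear in the order (2,4), (2,5), (1,3), with no cell reused.
Route from (3,3): right to (3,4), up to (2,4), right to (2,5), up to (1,5), 3× left (reaching (1,2)), 3× down (reaching (4,2)), 2× right (reaching (4,4)) — 12 moves in all.
Check: order respected (1 at step 2, 2 at step 3, 3 at step 6); 12 moves as required.

(3,3) -> (3,4) -> (2,4) -> (2,5) -> (1,5) -> (1,4) -> (1,3) -> (1,2) -> (2,2) -> (3,2) -> (4,2) -> (4,3) -> (4,4)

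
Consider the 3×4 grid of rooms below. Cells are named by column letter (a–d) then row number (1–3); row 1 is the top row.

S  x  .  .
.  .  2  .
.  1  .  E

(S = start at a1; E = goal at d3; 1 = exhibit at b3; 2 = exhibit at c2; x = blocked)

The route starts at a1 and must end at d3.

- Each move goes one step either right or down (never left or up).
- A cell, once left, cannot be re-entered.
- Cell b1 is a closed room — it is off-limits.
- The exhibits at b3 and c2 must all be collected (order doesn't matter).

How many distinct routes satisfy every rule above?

A right/down-only route from a1 to d3 makes exactly 2 down-moves and 3 right-moves in some order.
With no other constraints that would be C(5,2) = 10 routes.
b3 is below but to the left of c2: going c2 → b3 would need a leftward move and b3 → c2 an upward move, so no right/down-only route can visit both required cells.
No route satisfies every constraint, so the count is 0.

0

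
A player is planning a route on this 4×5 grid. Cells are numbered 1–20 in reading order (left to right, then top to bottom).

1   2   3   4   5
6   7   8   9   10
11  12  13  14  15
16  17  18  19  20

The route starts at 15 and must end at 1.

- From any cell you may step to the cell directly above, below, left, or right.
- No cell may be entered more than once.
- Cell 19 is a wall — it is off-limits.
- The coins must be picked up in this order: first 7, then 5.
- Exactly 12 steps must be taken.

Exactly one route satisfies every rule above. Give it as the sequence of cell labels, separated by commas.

The waypoints must appear in the order 7, 5, with no cell reused.
Route from 15: 3× left (reaching 12), up to 7, 3× right (reaching 10), up to 5, 4× left (reaching 1) — 12 moves in all.
Check: order respected (7 at step 4, 5 at step 8); 12 moves as required.

15, 14, 13, 12, 7, 8, 9, 10, 5, 4, 3, 2, 1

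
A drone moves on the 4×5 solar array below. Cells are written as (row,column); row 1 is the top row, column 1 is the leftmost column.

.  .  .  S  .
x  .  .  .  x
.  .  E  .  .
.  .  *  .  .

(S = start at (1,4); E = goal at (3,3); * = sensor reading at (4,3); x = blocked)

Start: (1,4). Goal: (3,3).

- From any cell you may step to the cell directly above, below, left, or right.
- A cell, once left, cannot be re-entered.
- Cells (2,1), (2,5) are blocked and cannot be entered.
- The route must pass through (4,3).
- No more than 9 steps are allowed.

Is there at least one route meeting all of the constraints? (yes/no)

One route that works: (1,4) → (2,4) → (3,4) → (4,4) → (4,3) → (3,3).

yes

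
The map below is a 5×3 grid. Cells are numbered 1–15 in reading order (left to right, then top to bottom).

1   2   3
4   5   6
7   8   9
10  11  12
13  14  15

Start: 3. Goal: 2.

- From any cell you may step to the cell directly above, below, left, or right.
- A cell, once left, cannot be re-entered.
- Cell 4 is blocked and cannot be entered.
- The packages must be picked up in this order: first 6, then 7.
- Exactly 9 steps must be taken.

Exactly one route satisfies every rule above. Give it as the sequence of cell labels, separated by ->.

3 -> 6 -> 9 -> 12 -> 11 -> 10 -> 7 -> 8 -> 5 -> 2

The waypoints must appear in the order 6, 7, with no cell reused.
Route from 3: down 3 to 12, left 2 to 10, up 1 to 7, right 1 to 8, up 2 to 2 — 9 moves in all.
Check: order respected (6 at step 1, 7 at step 6); 9 moves as required.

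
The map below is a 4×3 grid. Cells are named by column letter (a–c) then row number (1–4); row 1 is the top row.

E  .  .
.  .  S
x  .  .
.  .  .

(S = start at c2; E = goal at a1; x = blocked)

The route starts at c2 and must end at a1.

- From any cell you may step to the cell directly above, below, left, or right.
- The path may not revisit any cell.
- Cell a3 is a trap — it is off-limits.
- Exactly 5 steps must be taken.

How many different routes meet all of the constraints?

Need simple routes of exactly 5 moves from c2 to a1 (Manhattan distance 3, so 1 moves are spent on a detour and 1 undoing it).
Enumerating: c2 c1 b1 b2 a2 a1 | c2 c3 b3 b2 b1 a1 | c2 c3 b3 b2 a2 a1.
That gives 3 routes.

3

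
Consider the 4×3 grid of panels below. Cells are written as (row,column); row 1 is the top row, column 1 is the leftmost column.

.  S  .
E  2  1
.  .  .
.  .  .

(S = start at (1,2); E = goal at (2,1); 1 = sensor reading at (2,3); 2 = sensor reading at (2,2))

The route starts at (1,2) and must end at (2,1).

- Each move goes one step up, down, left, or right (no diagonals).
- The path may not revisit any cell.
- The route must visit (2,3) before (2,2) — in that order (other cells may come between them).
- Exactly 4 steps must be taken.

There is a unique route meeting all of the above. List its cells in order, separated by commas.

The waypoints must appear in the order (2,3), (2,2), with no cell reused.
Route from (1,2): right 1 to (1,3), down 1 to (2,3), left 2 to (2,1) — 4 moves in all.
Check: order respected (1 at step 2, 2 at step 3); 4 moves as required.

(1,2), (1,3), (2,3), (2,2), (2,1)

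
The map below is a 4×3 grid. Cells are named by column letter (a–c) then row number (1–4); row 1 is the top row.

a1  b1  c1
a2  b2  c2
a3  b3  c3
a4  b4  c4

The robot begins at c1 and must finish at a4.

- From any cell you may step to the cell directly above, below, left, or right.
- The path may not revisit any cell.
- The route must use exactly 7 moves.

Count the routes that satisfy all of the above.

13

Need simple routes of exactly 7 moves from c1 to a4 (Manhattan distance 5, so 1 moves are spent on a detour and 1 undoing it).
Branch systematically from the start, pruning whenever the remaining move budget drops below the Manhattan distance to a4 or differs from it in parity. Grouping the completions by first move — via c2: 5; via b1: 8 — and summing: 5 + 8 = 13.
That gives 13 routes.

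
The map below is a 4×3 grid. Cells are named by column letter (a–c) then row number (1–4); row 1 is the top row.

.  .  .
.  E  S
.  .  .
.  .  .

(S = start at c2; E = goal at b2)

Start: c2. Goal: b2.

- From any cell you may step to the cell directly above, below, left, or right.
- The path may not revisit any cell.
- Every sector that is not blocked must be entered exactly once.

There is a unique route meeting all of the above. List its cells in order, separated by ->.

c2 -> c1 -> b1 -> a1 -> a2 -> a3 -> a4 -> b4 -> c4 -> c3 -> b3 -> b2

Need to visit all 12 open cells exactly once, starting at c2 and ending at b2.
Cell a4 has only two open neighbours (a3 and b4), so the path must pass straight through it: one of those is the cell it's entered from and the other is where it exits.
Route from c2: up to c1, 2× left (reaching a1), 3× down (reaching a4), 2× right (reaching c4), up to c3, left to b3, up to b2 — 11 moves in all.
Check: all 12 open cells covered.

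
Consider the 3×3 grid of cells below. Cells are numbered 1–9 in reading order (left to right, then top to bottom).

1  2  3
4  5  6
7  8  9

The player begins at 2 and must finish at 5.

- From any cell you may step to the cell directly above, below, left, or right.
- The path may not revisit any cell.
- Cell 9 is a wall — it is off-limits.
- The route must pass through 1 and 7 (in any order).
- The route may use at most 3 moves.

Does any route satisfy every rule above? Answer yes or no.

no

Even ignoring the no-revisit rule, getting from 2 to 5, taking the cheapest ordering 2 → 1 → 7 → 5 needs at least 1 + 2 + 2 = 5 moves (Manhattan distance per leg), which exceeds the 3-move limit.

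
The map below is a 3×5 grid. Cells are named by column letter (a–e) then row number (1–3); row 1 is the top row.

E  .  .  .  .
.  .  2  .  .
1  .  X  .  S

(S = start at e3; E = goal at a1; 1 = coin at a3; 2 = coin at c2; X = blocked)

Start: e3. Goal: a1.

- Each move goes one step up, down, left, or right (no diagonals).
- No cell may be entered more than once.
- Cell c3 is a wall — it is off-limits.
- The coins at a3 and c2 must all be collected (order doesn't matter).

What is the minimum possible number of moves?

8

Any route passes through a3 and c2 in some order between e3 and a1. Summing Manhattan distances along each leg and taking the cheapest ordering (e3 → c2 → a3 → a1) gives a lower bound of 3 + 3 + 2 = 8 moves.
A route of 8 moves achieves this: e3 → e2 → d2 → c2 → b2 → b3 → a3 → a2 → a1.
Since 8 matches the lower bound, it is optimal.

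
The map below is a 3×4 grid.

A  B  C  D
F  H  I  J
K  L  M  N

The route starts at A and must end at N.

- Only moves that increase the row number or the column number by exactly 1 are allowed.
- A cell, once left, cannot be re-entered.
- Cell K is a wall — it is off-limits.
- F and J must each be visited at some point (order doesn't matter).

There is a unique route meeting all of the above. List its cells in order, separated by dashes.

A - F - H - I - J - N

Moves only go right or down, so the column and row indices never decrease.
Route from A: down 1 to F, right 3 to J, down 1 to N — 5 moves in all.
Check: all required cells visited.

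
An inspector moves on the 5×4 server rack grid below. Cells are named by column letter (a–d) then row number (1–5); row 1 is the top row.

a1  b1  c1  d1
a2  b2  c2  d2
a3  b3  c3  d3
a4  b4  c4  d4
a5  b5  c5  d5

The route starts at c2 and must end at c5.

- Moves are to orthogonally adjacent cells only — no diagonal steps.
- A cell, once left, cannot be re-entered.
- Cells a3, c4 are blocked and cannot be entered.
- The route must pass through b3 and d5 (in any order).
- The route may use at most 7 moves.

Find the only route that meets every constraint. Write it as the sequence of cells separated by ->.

The 7-move cap with required stops at b3, d5 leaves no slack for detours.
Route from c2: left to b2, down to b3, 2× right (reaching d3), 2× down (reaching d5), left to c5 — 7 moves in all.
Check: all required cells visited; 7 ≤ 7 moves.

c2 -> b2 -> b3 -> c3 -> d3 -> d4 -> d5 -> c5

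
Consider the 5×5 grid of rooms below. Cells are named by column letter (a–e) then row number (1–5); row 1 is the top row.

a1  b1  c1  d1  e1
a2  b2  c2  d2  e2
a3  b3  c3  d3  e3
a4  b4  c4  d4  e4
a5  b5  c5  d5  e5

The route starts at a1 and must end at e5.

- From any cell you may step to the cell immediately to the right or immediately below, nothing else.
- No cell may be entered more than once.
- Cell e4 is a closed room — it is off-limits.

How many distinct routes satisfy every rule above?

35

A right/down-only route from a1 to e5 makes exactly 4 down-moves and 4 right-moves in some order.
With no other constraints that would be C(8,4) = 70 routes.
Subtract routes through each blocked cell (inclusion–exclusion for overlaps): − through e4: 35 → 35.
That gives 35 routes.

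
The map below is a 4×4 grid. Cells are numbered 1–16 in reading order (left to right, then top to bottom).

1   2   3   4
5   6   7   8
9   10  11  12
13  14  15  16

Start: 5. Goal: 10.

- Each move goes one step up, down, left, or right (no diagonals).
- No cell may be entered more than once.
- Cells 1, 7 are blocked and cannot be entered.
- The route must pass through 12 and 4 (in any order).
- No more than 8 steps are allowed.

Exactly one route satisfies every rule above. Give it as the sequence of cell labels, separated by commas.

The 8-move cap with required stops at 12, 4 leaves no slack for detours.
Route from 5: right 1 to 6, up 1 to 2, right 2 to 4, down 2 to 12, left 2 to 10 — 8 moves in all.
Check: all required cells visited; 8 ≤ 8 moves.

5, 6, 2, 3, 4, 8, 12, 11, 10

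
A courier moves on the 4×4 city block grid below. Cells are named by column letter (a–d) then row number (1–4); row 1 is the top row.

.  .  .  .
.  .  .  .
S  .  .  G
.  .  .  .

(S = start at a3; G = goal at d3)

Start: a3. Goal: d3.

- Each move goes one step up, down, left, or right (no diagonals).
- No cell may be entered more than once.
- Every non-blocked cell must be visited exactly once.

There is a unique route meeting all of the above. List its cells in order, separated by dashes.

a3 - a4 - b4 - b3 - b2 - a2 - a1 - b1 - c1 - d1 - d2 - c2 - c3 - c4 - d4 - d3

Need to visit all 16 open cells exactly once, starting at a3 and ending at d3.
Cell d1 has only two open neighbours (d2 and c1), so the path must pass straight through it: one of those is the cell it's entered from and the other is where it exits.
Route from a3: down 1 to a4, right 1 to b4, up 2 to b2, left 1 to a2, up 1 to a1, right 3 to d1, down 1 to d2, left 1 to c2, down 2 to c4, right 1 to d4, up 1 to d3 — 15 moves in all.
Check: all 16 open cells covered.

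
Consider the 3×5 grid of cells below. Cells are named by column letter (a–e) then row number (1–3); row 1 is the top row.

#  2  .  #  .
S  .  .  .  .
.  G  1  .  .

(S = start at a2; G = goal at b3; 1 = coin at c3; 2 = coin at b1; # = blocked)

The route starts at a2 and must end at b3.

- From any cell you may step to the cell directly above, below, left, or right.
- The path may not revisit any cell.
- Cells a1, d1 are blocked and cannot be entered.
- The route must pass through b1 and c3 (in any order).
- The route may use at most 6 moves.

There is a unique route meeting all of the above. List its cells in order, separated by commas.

a2, b2, b1, c1, c2, c3, b3

The budget equals the shortest possible length, so every move has to be on a shortest route through the required cells.
Route from a2: right to b2, up to b1, right to c1, 2× down (reaching c3), left to b3 — 6 moves in all.
Check: all required cells visited; 6 ≤ 6 moves.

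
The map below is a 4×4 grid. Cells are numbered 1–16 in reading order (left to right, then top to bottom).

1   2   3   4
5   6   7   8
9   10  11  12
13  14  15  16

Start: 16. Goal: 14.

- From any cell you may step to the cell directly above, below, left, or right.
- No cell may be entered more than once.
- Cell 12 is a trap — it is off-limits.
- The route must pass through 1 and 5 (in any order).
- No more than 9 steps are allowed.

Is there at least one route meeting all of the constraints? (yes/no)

Even ignoring the no-revisit rule, getting from 16 to 14, taking the cheapest ordering 16 → 1 → 5 → 14 needs at least 6 + 1 + 3 = 10 moves (Manhattan distance per leg), which exceeds the 9-move limit.

no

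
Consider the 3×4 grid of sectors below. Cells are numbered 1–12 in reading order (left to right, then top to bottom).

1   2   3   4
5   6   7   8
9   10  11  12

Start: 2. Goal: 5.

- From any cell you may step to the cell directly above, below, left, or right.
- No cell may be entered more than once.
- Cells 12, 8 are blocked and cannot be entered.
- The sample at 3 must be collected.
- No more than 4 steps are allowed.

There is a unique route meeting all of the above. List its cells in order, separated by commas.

The budget equals the shortest possible length, so every move has to be on a shortest route through the required cells.
Route from 2: right to 3, down to 7, 2× left (reaching 5) — 4 moves in all.
Check: all required cells visited; 4 ≤ 4 moves.

2, 3, 7, 6, 5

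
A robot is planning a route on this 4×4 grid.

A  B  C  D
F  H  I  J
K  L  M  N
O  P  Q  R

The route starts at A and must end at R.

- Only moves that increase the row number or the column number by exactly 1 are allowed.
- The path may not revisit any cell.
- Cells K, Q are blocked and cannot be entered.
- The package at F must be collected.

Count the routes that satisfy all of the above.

3

A right/down-only route from A to R makes exactly 3 down-moves and 3 right-moves in some order.
With no other constraints that would be C(6,3) = 20 routes.
Split at F and multiply the segment counts (each segment already excludes blocked cells): A→F: 1; F→R: 3; product = 3.
That gives 3 routes.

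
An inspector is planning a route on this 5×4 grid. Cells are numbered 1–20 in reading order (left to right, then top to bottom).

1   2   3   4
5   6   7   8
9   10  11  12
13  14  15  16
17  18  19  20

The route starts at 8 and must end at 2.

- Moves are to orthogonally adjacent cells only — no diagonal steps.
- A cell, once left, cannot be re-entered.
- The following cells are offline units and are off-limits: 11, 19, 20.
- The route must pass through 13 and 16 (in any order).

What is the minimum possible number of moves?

9

Any route passes through 13 and 16 in some order between 8 and 2. Summing Manhattan distances along each leg and taking the cheapest ordering (8 → 16 → 13 → 2) gives a lower bound of 2 + 3 + 4 = 9 moves.
A route of 9 moves achieves this: 8 → 12 → 16 → 15 → 14 → 13 → 9 → 5 → 1 → 2.
Since 9 matches the lower bound, it is optimal.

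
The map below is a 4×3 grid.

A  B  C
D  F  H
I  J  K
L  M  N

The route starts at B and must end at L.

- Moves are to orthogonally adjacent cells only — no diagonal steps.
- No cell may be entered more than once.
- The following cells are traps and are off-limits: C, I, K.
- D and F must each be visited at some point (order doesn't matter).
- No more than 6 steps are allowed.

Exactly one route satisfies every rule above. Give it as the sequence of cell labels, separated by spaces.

The 6-move cap with required stops at D, F leaves no slack for detours.
Route from B: left 1 to A, down 1 to D, right 1 to F, down 2 to M, left 1 to L — 6 moves in all.
Check: all required cells visited; 6 ≤ 6 moves.

B A D F J M L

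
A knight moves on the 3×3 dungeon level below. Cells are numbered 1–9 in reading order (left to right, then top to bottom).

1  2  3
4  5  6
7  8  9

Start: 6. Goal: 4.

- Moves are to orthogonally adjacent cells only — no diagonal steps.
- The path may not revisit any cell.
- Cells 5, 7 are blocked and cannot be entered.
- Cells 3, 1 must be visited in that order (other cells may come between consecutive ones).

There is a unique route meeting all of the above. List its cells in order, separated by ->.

6 -> 3 -> 2 -> 1 -> 4

The waypoints must appear in the order 3, 1, with no cell reused.
Route from 6: up to 3, 2× left (reaching 1), down to 4 — 4 moves in all.
Check: order respected (3 at step 1, 1 at step 3).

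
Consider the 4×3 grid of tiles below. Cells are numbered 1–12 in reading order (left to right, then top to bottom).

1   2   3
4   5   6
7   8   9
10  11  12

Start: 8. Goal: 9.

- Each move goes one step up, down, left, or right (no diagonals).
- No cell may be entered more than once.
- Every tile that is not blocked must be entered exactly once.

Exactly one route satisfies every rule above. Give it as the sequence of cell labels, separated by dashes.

8 - 5 - 6 - 3 - 2 - 1 - 4 - 7 - 10 - 11 - 12 - 9

Need to visit all 12 open cells exactly once, starting at 8 and ending at 9.
Cell 10 has only two open neighbours (7 and 11), so the path must pass straight through it: one of those is the cell it's entered from and the other is where it exits.
Route from 8: up to 5, right to 6, up to 3, 2× left (reaching 1), 3× down (reaching 10), 2× right (reaching 12), up to 9 — 11 moves in all.
Check: all 12 open cells covered.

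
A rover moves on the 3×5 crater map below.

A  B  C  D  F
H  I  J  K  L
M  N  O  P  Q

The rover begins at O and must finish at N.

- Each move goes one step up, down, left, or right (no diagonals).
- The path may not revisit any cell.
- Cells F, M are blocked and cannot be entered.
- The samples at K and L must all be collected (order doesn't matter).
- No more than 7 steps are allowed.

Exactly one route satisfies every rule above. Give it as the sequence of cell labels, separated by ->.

O -> P -> Q -> L -> K -> J -> I -> N

The 7-move cap with required stops at K, L leaves no slack for detours.
Route from O: 2× right (reaching Q), up to L, 3× left (reaching I), down to N — 7 moves in all.
Check: all required cells visited; 7 ≤ 7 moves.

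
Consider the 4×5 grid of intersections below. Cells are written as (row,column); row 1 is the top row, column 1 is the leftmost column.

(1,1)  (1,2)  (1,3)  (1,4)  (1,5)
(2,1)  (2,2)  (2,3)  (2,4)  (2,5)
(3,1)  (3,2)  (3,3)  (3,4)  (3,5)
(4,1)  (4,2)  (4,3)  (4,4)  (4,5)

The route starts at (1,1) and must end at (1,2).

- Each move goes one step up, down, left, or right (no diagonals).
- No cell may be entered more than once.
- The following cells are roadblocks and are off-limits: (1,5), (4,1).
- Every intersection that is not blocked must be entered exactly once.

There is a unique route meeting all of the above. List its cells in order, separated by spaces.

(1,1) (2,1) (3,1) (3,2) (4,2) (4,3) (3,3) (3,4) (4,4) (4,5) (3,5) (2,5) (2,4) (1,4) (1,3) (2,3) (2,2) (1,2)

Need to visit all 18 open cells exactly once, starting at (1,1) and ending at (1,2).
Cell (4,5) has only two open neighbours ((3,5) and (4,4)), so the path must pass straight through it: one of those is the cell it's entered from and the other is where it exits.
Route from (1,1): 2× down (reaching (3,1)), right to (3,2), down to (4,2), right to (4,3), up to (3,3), right to (3,4), down to (4,4), right to (4,5), 2× up (reaching (2,5)), left to (2,4), up to (1,4), left to (1,3), down to (2,3), left to (2,2), up to (1,2) — 17 moves in all.
Check: all 18 open cells covered.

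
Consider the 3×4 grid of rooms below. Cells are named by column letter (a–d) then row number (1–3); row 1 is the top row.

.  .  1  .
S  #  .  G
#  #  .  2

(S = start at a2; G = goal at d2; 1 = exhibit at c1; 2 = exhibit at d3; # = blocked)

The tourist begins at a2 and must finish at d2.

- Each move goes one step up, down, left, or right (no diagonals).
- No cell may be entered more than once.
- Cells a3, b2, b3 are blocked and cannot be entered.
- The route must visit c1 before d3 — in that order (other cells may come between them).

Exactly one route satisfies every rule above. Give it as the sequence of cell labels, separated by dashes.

The waypoints must appear in the order c1, d3, with no cell reused.
Route from a2: up to a1, 2× right (reaching c1), 2× down (reaching c3), right to d3, up to d2 — 7 moves in all.
Check: order respected (1 at step 3, 2 at step 6).

a2 - a1 - b1 - c1 - c2 - c3 - d3 - d2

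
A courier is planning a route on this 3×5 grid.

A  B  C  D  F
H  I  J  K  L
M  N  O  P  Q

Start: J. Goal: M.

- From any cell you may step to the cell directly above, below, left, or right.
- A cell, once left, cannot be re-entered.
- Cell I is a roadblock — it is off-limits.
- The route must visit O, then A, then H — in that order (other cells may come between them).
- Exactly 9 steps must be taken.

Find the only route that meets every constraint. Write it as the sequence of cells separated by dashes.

J - O - P - K - D - C - B - A - H - M

The waypoints must appear in the order O, A, H, with no cell reused.
Route from J: down 1 to O, right 1 to P, up 2 to D, left 3 to A, down 2 to M — 9 moves in all.
Check: order respected (O at step 1, A at step 7, H at step 8); 9 moves as required.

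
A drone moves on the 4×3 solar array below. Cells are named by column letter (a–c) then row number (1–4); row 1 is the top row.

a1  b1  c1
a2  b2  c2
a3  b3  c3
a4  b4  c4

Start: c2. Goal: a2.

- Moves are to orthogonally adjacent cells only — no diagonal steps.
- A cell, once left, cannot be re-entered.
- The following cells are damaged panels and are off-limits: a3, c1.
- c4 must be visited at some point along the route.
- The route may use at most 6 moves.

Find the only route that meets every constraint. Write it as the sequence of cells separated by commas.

c2, c3, c4, b4, b3, b2, a2

The 6-move cap with required stops at c4 leaves no slack for detours.
Route from c2: down 2 to c4, left 1 to b4, up 2 to b2, left 1 to a2 — 6 moves in all.
Check: all required cells visited; 6 ≤ 6 moves.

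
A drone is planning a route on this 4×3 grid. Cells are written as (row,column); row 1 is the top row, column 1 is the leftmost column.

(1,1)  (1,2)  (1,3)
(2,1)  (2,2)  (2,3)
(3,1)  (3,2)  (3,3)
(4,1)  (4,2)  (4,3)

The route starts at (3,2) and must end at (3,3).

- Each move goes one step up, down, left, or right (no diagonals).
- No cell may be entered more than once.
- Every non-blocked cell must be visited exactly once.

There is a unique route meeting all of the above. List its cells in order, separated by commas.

(3,2), (2,2), (2,3), (1,3), (1,2), (1,1), (2,1), (3,1), (4,1), (4,2), (4,3), (3,3)

Need to visit all 12 open cells exactly once, starting at (3,2) and ending at (3,3).
Cell (1,3) has only two open neighbours ((2,3) and (1,2)), so the path must pass straight through it: one of those is the cell it's entered from and the other is where it exits.
Route from (3,2): up to (2,2), right to (2,3), up to (1,3), 2× left (reaching (1,1)), 3× down (reaching (4,1)), 2× right (reaching (4,3)), up to (3,3) — 11 moves in all.
Check: all 12 open cells covered.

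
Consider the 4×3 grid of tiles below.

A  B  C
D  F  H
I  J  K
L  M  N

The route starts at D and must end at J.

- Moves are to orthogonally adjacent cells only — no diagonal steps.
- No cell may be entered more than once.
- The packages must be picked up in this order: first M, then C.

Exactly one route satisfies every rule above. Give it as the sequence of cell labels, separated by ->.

The waypoints must appear in the order M, C, with no cell reused.
Route from D: down 2 to L, right 2 to N, up 3 to C, left 1 to B, down 2 to J — 10 moves in all.
Check: order respected (M at step 3, C at step 7).

D -> I -> L -> M -> N -> K -> H -> C -> B -> F -> J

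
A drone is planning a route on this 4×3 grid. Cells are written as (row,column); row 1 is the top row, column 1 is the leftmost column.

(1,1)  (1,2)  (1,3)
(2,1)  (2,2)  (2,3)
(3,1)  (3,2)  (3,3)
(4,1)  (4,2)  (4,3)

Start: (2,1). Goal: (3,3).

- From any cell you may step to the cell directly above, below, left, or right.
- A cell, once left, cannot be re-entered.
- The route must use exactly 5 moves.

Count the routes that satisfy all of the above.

9

Need simple routes of exactly 5 moves from (2,1) to (3,3) (Manhattan distance 3, so 1 moves are spent on a detour and 1 undoing it).
Branch systematically from the start, pruning whenever the remaining move budget drops below the Manhattan distance to (3,3) or differs from it in parity. Grouping the completions by first move — via (1,1): 3; via (3,1): 4; via (2,2): 2 — and summing: 3 + 4 + 2 = 9.
That gives 9 routes.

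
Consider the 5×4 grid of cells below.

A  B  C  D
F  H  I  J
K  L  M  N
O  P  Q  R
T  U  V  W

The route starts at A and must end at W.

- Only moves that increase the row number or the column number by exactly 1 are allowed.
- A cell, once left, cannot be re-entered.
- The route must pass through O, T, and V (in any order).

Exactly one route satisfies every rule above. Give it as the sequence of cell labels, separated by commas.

Moves only go right or down, so the column and row indices never decrease.
Route from A: down 4 to T, right 3 to W — 7 moves in all.
Check: all required cells visited.

A, F, K, O, T, U, V, W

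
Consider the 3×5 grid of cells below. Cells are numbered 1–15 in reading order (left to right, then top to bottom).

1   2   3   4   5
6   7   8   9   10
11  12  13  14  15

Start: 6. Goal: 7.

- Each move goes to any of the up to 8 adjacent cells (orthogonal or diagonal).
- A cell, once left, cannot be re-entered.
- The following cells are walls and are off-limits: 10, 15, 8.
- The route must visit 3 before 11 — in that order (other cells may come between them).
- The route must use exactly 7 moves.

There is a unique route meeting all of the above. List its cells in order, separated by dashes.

The waypoints must appear in the order 3, 11, with no cell reused.
Route from 6: up-right 1 to 2, right 1 to 3, down-right 1 to 9, down-left 1 to 13, left 2 to 11, up-right 1 to 7 — 7 moves in all.
Check: order respected (3 at step 2, 11 at step 6); 7 moves as required.

6 - 2 - 3 - 9 - 13 - 12 - 11 - 7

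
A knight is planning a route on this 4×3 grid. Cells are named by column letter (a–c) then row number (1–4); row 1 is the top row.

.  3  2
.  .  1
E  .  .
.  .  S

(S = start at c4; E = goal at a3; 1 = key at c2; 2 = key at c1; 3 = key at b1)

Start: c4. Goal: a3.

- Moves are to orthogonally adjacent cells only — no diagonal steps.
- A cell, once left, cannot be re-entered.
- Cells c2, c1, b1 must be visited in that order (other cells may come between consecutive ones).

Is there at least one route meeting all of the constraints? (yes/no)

One route that works: c4 → c3 → c2 → c1 → b1 → b2 → b3 → a3.

yes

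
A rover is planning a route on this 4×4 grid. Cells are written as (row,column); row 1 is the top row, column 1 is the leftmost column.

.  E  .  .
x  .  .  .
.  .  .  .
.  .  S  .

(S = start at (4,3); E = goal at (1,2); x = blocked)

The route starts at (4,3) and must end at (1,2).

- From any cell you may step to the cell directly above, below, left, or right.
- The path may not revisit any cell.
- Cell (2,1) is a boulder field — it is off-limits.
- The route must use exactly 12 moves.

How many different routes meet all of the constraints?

Need simple routes of exactly 12 moves from (4,3) to (1,2) (Manhattan distance 4, so 4 moves are spent on a detour and 4 undoing it).
Enumerating: (4,3) (4,2) (4,1) (3,1) (3,2) (2,2) (2,3) (3,3) (3,4) (2,4) (1,4) (1,3) (1,2) | (4,3) (4,2) (4,1) (3,1) (3,2) (3,3) (3,4) (2,4) (1,4) (1,3) (2,3) (2,2) (1,2).
That gives 2 routes.

2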